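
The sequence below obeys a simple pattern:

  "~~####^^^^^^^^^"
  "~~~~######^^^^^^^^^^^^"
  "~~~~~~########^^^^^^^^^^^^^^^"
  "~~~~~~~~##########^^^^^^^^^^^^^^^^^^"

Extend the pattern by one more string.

Each string has the form ~^{2n-2} #^{2n} ^^{3n+3}, where the shown terms are n = 2, 3, 4, 5.
Setting n = 6 gives 10, 12, 21 characters in each block.

~~~~~~~~~~############^^^^^^^^^^^^^^^^^^^^^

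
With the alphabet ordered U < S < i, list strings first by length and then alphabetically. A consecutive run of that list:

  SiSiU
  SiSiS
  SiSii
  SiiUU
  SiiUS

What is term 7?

Advancing 2 positions from SiiUS through SiiUS → SiiUi reaches term 7.

SiiSU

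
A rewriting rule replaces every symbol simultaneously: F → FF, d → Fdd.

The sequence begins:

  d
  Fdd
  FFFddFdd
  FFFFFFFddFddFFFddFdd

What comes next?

Applying the rule to each of the 20 symbols of FFFFFFFddFddFFFddFdd gives the pieces FF FF FF FF FF FF FF Fdd Fdd FF Fdd Fdd FF FF FF Fdd Fdd FF Fdd Fdd, which concatenate to the answer.

FFFFFFFFFFFFFFFddFddFFFddFddFFFFFFFddFddFFFddFdd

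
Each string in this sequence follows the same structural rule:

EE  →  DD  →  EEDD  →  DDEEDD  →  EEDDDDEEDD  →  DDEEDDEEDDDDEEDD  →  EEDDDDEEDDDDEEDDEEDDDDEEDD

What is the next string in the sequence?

DDEEDDEEDDDDEEDDEEDDDDEEDDDDEEDDEEDDDDEEDD

This is a Fibonacci-style word recurrence s(k) = s(k−2)·s(k−1): e.g. EE·DD = EEDD.
Continuing: DDEEDDEEDDDDEEDD · EEDDDDEEDDDDEEDDEEDDDDEEDD gives term 8.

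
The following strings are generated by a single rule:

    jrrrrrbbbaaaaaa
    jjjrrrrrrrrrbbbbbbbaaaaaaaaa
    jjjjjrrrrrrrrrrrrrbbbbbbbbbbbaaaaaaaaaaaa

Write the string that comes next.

Term n consists of 2n-1 j's, followed by 4n+1 r's, followed by 4n-1 b's, followed by 3n+3 a's (n = 1, 2, …).
At n = 4 the blocks have lengths 7, 17, 15, 15.

jjjjjjjrrrrrrrrrrrrrrrrrbbbbbbbbbbbbbbbaaaaaaaaaaaaaaa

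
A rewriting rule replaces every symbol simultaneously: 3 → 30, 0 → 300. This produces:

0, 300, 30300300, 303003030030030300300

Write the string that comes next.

3030030300300303003030030030300300303003030030030300300

Applying the rule to each of the 21 symbols of 303003030030030300300 gives the pieces 30 300 30 300 300 30 300 30 300 300 30 300 300 30 300 30 300 300 30 300 300, which concatenate to the answer.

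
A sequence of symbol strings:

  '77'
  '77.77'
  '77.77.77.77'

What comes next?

Each string is two copies of the previous one joined by '.'.
One more doubling of 77.77.77.77 gives the answer.

77.77.77.77.77.77.77.77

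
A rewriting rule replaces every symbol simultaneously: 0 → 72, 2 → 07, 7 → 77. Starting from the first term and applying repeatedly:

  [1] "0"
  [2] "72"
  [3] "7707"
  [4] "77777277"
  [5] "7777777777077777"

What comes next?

77777777777777777777727777777777

Applying the rule to each of the 16 symbols of 7777777777077777 gives the pieces 77 77 77 77 77 77 77 77 77 77 72 77 77 77 77 77, which concatenate to the answer.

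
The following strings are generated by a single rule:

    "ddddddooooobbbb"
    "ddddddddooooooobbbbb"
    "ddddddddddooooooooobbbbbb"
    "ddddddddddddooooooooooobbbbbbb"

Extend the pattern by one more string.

ddddddddddddddooooooooooooobbbbbbbb

Term n consists of 2n d's, followed by 2n-1 o's, followed by n+1 b's, where the shown terms are n = 3, 4, 5, 6.
Setting n = 7 gives 14, 13, 8 characters in each block.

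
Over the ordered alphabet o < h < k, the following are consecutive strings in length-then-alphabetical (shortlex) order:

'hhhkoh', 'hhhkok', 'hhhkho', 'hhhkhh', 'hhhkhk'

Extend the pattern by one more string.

hhhkko

The successor of hhhkhk increments the rightmost position that isn't already k and resets every position after it to o.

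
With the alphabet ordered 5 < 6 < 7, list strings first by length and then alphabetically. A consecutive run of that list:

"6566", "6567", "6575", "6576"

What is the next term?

6577

Find the rightmost character of 6576 below 7, bump it to the next letter, and reset everything to its right to 5.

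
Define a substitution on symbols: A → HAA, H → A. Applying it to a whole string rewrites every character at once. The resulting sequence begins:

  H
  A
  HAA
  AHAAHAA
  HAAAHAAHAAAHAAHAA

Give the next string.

Replace each of the 17 characters of HAAAHAAHAAAHAAHAA in place — A HAA HAA HAA A HAA HAA A HAA HAA HAA A HAA HAA A HAA HAA — and concatenate.

AHAAHAAHAAAHAAHAAAHAAHAAHAAAHAAHAAAHAAHAA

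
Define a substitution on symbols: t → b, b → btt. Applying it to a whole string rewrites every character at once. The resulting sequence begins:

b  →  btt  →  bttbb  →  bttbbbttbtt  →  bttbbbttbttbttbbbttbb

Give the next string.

bttbbbttbttbttbbbttbbbttbbbttbttbttbbbttbtt

Replace each of the 21 characters of bttbbbttbttbttbbbttbb in place — btt b b btt btt btt b b btt b b btt b b btt btt btt b b btt btt — and concatenate.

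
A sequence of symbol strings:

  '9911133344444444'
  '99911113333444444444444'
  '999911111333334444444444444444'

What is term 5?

The n-th term is n 9's then n+1 1's then n+1 3's then 4n 4's, where the shown terms are n = 2, 3, 4.
Setting n = 6 gives 6, 7, 7, 24 characters in each block.

99999911111113333333444444444444444444444444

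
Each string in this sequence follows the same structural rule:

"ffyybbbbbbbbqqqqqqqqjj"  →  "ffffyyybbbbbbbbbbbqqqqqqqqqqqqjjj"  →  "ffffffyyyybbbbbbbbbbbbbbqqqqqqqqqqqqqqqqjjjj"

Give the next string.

The n-th term is 2n-2 f's then n y's then 3n+2 b's then 4n q's then n j's, where the shown terms are n = 2, 3, 4.
For the next term, n = 5, so the run lengths are 8, 5, 17, 20, 5.

ffffffffyyyyybbbbbbbbbbbbbbbbbqqqqqqqqqqqqqqqqqqqqjjjjj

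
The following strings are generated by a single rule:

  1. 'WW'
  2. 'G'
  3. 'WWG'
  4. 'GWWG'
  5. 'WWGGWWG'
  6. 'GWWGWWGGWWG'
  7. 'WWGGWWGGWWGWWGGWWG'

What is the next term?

GWWGWWGGWWGWWGGWWGGWWGWWGGWWG

This is a Fibonacci-style word recurrence s(k) = s(k−2)·s(k−1): e.g. WW·G = WWG.
So term 8 is GWWGWWGGWWG·WWGGWWGGWWGWWGGWWG.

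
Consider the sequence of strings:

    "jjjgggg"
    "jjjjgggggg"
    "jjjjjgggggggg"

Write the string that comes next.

Reading off run lengths: j runs 3, 4, 5; g runs 4, 6, 8 — each is linear in n, where the shown terms are n = 2, 3, 4.
Setting n = 5 gives 6, 10 characters in each block.

jjjjjjgggggggggg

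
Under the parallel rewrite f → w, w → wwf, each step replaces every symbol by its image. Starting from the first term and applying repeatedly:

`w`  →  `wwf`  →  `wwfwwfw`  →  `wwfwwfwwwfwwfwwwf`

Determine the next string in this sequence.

Rewriting the 17 symbols of wwfwwfwwwfwwfwwwf one by one yields wwf wwf w wwf wwf w wwf wwf wwf w wwf wwf w wwf wwf wwf w; concatenated:

wwfwwfwwwfwwfwwwfwwfwwfwwwfwwfwwwfwwfwwfw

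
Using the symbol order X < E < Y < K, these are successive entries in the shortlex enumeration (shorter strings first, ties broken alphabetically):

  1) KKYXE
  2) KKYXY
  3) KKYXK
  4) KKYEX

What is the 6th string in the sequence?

KKYEY

Stepping forward 2 times from KKYEX: KKYEX → KKYEE, then the target.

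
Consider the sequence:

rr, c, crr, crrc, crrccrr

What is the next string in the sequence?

crrccrrcrrc

This is a Fibonacci-style word recurrence s(k) = s(k−1)·s(k−2): e.g. c·rr = crr.
Continuing: crrccrr · crrc gives term 6.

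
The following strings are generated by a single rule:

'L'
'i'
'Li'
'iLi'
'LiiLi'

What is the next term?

iLiLiiLi

From term 3 onward, concatenate the second-to-last term with the last: L·i = Li, i·Li = iLi, …
So term 6 is iLi·LiiLi.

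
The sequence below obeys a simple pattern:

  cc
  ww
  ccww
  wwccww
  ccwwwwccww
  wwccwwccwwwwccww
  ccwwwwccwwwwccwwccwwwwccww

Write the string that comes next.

wwccwwccwwwwccwwccwwwwccwwwwccwwccwwwwccww

This is a Fibonacci-style word recurrence s(k) = s(k−2)·s(k−1): e.g. cc·ww = ccww.
The next term joins wwccwwccwwwwccww and ccwwwwccwwwwccwwccwwwwccww.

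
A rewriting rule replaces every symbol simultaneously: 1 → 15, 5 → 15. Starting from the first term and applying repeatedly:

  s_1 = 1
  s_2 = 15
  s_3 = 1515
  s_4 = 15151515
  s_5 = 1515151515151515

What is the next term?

φ(1515151515151515) expands symbol-by-symbol to 15 15 15 15 15 15 15 15 15 15 15 15 15 15 15 15; joining the 16 pieces gives the next term.

15151515151515151515151515151515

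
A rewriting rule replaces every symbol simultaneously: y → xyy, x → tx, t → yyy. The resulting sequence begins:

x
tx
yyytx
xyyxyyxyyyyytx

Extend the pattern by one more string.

Rewriting the 14 symbols of xyyxyyxyyyyytx one by one yields tx xyy xyy tx xyy xyy tx xyy xyy xyy xyy xyy yyy tx; concatenated:

txxyyxyytxxyyxyytxxyyxyyxyyxyyxyyyyytx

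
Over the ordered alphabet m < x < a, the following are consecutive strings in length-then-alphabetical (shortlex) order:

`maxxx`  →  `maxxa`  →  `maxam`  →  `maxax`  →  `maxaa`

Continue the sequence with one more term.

maamm

The successor of maxaa increments the rightmost position that isn't already a and resets every position after it to m.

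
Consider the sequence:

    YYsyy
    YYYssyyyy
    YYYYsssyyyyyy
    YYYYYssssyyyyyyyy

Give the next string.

Reading off run lengths: Y runs 2, 3, 4, 5; s runs 1, 2, 3, 4; y runs 2, 4, 6, 8 — each is linear in n (n = 1, 2, …).
At n = 5 the blocks have lengths 6, 5, 10.

YYYYYYsssssyyyyyyyyyy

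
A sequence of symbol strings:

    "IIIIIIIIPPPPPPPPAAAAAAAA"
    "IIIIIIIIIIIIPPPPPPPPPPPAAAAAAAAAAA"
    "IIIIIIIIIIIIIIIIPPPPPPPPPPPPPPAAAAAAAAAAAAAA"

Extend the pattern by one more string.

Reading off run lengths: I runs 8, 12, 16; P runs 8, 11, 14; A runs 8, 11, 14 — each is linear in n, where the shown terms are n = 2, 3, 4.
Setting n = 5 gives 20, 17, 17 characters in each block.

IIIIIIIIIIIIIIIIIIIIPPPPPPPPPPPPPPPPPAAAAAAAAAAAAAAAAA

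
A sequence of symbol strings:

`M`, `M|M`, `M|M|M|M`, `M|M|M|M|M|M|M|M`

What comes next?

Each string is two copies of the previous one joined by '|'.
One more doubling of M|M|M|M|M|M|M|M gives the answer.

M|M|M|M|M|M|M|M|M|M|M|M|M|M|M|M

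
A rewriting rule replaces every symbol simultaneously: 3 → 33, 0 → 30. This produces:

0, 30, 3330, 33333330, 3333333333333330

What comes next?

Rewriting the 16 symbols of 3333333333333330 one by one yields 33 33 33 33 33 33 33 33 33 33 33 33 33 33 33 30; concatenated:

33333333333333333333333333333330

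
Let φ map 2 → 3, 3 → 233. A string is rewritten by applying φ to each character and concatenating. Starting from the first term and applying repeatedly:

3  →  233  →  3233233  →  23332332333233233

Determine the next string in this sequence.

φ(23332332333233233) expands symbol-by-symbol to 3 233 233 233 3 233 233 3 233 233 233 3 233 233 3 233 233; joining the 17 pieces gives the next term.

32332332333233233323323323332332333233233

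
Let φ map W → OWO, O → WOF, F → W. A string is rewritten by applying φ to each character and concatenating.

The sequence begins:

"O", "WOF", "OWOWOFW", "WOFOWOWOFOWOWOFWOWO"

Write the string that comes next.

Rewriting the 19 symbols of WOFOWOWOFOWOWOFWOWO one by one yields OWO WOF W WOF OWO WOF OWO WOF W WOF OWO WOF OWO WOF W OWO WOF OWO WOF; concatenated:

OWOWOFWWOFOWOWOFOWOWOFWWOFOWOWOFOWOWOFWOWOWOFOWOWOF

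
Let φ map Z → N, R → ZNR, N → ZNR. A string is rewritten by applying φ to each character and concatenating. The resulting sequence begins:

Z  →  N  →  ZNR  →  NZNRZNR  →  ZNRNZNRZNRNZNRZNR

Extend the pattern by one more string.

NZNRZNRZNRNZNRZNRNZNRZNRZNRNZNRZNRNZNRZNR

φ(ZNRNZNRZNRNZNRZNR) expands symbol-by-symbol to N ZNR ZNR ZNR N ZNR ZNR N ZNR ZNR ZNR N ZNR ZNR N ZNR ZNR; joining the 17 pieces gives the next term.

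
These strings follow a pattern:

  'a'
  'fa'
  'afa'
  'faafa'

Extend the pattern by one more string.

afafaafa

This is a Fibonacci-style word recurrence s(k) = s(k−2)·s(k−1): e.g. a·fa = afa.
The next term joins afa and faafa.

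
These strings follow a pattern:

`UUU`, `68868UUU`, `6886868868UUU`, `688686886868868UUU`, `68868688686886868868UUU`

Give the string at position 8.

Each term is the previous one with 68868 prepended.
From 68868688686886868868UUU, 3 further steps: 68868688686886868868UUU → 6886868868688686886868868UUU → 688686886868868688686886868868UUU → (answer).

68868688686886868868688686886868868UUU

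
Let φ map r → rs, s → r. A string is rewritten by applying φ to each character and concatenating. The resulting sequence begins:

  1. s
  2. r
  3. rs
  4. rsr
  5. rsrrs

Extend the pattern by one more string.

rsrrsrsr

Apply φ to rsrrs symbol by symbol: r→rs, s→r, r→rs, r→rs, s→r; joined: rs r rs rs r.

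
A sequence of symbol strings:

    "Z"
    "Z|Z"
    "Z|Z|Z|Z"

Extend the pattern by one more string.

Z|Z|Z|Z|Z|Z|Z|Z

Every step duplicates the string with '|' between the halves.
So the next term is two copies of Z|Z|Z|Z with '|' between the halves.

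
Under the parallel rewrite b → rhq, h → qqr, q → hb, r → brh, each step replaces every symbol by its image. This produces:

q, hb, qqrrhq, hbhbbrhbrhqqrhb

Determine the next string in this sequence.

Rewriting the 15 symbols of hbhbbrhbrhqqrhb one by one yields qqr rhq qqr rhq rhq brh qqr rhq brh qqr hb hb brh qqr rhq; concatenated:

qqrrhqqqrrhqrhqbrhqqrrhqbrhqqrhbhbbrhqqrrhq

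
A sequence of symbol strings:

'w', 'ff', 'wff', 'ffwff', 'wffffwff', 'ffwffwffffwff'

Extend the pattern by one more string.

From term 3 onward, concatenate the second-to-last term with the last: w·ff = wff, ff·wff = ffwff, …
Continuing: wffffwff · ffwffwffffwff gives term 7.

wffffwffffwffwffffwff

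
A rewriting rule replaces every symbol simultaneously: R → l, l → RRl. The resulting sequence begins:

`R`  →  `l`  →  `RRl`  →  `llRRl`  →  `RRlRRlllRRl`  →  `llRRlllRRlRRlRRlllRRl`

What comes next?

RRlRRlllRRlRRlRRlllRRlllRRlllRRlRRlRRlllRRl

φ(llRRlllRRlRRlRRlllRRl) expands symbol-by-symbol to RRl RRl l l RRl RRl RRl l l RRl l l RRl l l RRl RRl RRl l l RRl; joining the 21 pieces gives the next term.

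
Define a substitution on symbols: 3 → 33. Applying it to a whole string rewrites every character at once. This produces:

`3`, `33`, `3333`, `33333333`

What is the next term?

3333333333333333

Expanding 33333333: 3→33, 3→33, 3→33, 3→33, 3→33, 3→33, 3→33, 3→33. Concatenated: 33 33 33 33 33 33 33 33.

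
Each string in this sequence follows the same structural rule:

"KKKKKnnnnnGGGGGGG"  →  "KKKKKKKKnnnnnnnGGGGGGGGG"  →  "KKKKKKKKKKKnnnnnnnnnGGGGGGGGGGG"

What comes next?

KKKKKKKKKKKKKKnnnnnnnnnnnGGGGGGGGGGGGG

Reading off run lengths: K runs 5, 8, 11; n runs 5, 7, 9; G runs 7, 9, 11 — each is linear in n, where the shown terms are n = 2, 3, 4.
For the next term, n = 5, so the run lengths are 14, 11, 13.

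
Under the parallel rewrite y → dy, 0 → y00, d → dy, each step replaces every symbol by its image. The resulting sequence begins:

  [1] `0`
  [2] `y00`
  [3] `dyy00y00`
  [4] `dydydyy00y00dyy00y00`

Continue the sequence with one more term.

Rewriting the 20 symbols of dydydyy00y00dyy00y00 one by one yields dy dy dy dy dy dy dy y00 y00 dy y00 y00 dy dy dy y00 y00 dy y00 y00; concatenated:

dydydydydydydyy00y00dyy00y00dydydyy00y00dyy00y00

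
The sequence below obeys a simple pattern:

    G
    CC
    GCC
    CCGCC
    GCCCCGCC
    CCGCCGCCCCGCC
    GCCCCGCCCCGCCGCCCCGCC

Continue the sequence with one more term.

From term 3 onward, concatenate the second-to-last term with the last: G·CC = GCC, CC·GCC = CCGCC, …
So term 8 is CCGCCGCCCCGCC·GCCCCGCCCCGCCGCCCCGCC.

CCGCCGCCCCGCCGCCCCGCCCCGCCGCCCCGCC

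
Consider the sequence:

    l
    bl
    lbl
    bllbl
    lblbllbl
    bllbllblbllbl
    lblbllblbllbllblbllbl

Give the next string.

bllbllblbllbllblbllblbllbllblbllbl

Each term (from the third on) is the two preceding terms concatenated in order: term 3 = l·bl = lbl.
So term 8 is bllbllblbllbl·lblbllblbllbllblbllbl.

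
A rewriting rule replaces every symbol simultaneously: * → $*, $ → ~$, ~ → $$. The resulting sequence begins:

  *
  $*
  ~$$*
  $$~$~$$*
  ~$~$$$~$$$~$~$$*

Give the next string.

Rewriting the 16 symbols of ~$~$$$~$$$~$~$$* one by one yields $$ ~$ $$ ~$ ~$ ~$ $$ ~$ ~$ ~$ $$ ~$ $$ ~$ ~$ $*; concatenated:

$$~$$$~$~$~$$$~$~$~$$$~$$$~$~$$*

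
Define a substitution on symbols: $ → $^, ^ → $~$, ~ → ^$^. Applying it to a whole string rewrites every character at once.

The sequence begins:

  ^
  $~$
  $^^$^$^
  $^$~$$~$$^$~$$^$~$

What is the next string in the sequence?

$^$~$$^^$^$^$^^$^$^$^$~$$^^$^$^$^$~$$^^$^$^

Applying the rule to each of the 18 symbols of $^$~$$~$$^$~$$^$~$ gives the pieces $^ $~$ $^ ^$^ $^ $^ ^$^ $^ $^ $~$ $^ ^$^ $^ $^ $~$ $^ ^$^ $^, which concatenate to the answer.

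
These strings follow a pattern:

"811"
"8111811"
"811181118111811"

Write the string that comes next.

Every step duplicates the string with '1' between the halves.
So the next term is two copies of 811181118111811 with '1' between the halves.

8111811181118111811181118111811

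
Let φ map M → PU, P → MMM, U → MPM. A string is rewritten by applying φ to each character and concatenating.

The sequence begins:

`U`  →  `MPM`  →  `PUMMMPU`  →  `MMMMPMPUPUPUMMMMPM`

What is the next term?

Replace each of the 18 characters of MMMMPMPUPUPUMMMMPM in place — PU PU PU PU MMM PU MMM MPM MMM MPM MMM MPM PU PU PU PU MMM PU — and concatenate.

PUPUPUPUMMMPUMMMMPMMMMMPMMMMMPMPUPUPUPUMMMPU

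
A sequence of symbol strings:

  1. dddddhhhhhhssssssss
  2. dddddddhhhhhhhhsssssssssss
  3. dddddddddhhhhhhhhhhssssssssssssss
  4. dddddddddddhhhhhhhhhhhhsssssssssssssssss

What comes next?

Reading off run lengths: d runs 5, 7, 9, 11; h runs 6, 8, 10, 12; s runs 8, 11, 14, 17 — each is linear in n, where the shown terms are n = 3, 4, 5, 6.
For the next term, n = 7, so the run lengths are 13, 14, 20.

dddddddddddddhhhhhhhhhhhhhhssssssssssssssssssss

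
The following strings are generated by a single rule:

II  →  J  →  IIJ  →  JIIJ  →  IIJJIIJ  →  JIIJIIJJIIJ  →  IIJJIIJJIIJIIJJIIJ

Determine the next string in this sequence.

JIIJIIJJIIJIIJJIIJJIIJIIJJIIJ

From term 3 onward, concatenate the second-to-last term with the last: II·J = IIJ, J·IIJ = JIIJ, …
Continuing: JIIJIIJJIIJ · IIJJIIJJIIJIIJJIIJ gives term 8.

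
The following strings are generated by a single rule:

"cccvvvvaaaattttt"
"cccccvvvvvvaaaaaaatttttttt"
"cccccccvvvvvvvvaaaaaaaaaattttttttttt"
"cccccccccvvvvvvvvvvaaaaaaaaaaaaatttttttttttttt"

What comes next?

cccccccccccvvvvvvvvvvvvaaaaaaaaaaaaaaaattttttttttttttttt

Term n consists of 2n-1 c's, followed by 2n v's, followed by 3n-2 a's, followed by 3n-1 t's, where the shown terms are n = 2, 3, 4, 5.
At n = 6 the blocks have lengths 11, 12, 16, 17.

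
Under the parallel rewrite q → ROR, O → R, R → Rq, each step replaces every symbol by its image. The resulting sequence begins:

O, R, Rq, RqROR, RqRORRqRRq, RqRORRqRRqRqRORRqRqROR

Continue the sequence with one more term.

RqRORRqRRqRqRORRqRqRORRqRORRqRRqRqRORRqRORRqRRq

Applying the rule to each of the 22 symbols of RqRORRqRRqRqRORRqRqROR gives the pieces Rq ROR Rq R Rq Rq ROR Rq Rq ROR Rq ROR Rq R Rq Rq ROR Rq ROR Rq R Rq, which concatenate to the answer.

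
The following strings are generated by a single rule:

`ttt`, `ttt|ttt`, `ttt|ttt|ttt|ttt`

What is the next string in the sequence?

ttt|ttt|ttt|ttt|ttt|ttt|ttt|ttt

Each string is two copies of the previous one joined by '|'.
So the next term is two copies of ttt|ttt|ttt|ttt with '|' between the halves.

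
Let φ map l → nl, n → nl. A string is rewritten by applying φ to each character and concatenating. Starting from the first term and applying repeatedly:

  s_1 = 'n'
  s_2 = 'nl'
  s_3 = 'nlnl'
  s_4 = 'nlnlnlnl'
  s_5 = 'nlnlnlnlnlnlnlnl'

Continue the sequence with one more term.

Rewriting the 16 symbols of nlnlnlnlnlnlnlnl one by one yields nl nl nl nl nl nl nl nl nl nl nl nl nl nl nl nl; concatenated:

nlnlnlnlnlnlnlnlnlnlnlnlnlnlnlnl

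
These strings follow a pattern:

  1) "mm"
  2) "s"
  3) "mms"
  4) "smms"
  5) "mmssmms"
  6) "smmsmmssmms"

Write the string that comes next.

mmssmmssmmsmmssmms

From term 3 onward, concatenate the second-to-last term with the last: mm·s = mms, s·mms = smms, …
The next term joins mmssmms and smmsmmssmms.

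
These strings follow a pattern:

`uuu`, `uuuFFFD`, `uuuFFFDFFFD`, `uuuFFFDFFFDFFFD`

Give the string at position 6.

uuuFFFDFFFDFFFDFFFDFFFD

The strings grow by a fixed suffix FFFD each time.
From uuuFFFDFFFDFFFD, 2 further steps: uuuFFFDFFFDFFFD → uuuFFFDFFFDFFFDFFFD → (answer).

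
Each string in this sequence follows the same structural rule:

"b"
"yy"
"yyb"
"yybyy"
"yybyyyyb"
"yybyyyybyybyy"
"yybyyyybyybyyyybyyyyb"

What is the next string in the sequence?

This is a Fibonacci-style word recurrence s(k) = s(k−1)·s(k−2): e.g. yy·b = yyb.
Continuing: yybyyyybyybyyyybyyyyb · yybyyyybyybyy gives term 8.

yybyyyybyybyyyybyyyybyybyyyybyybyy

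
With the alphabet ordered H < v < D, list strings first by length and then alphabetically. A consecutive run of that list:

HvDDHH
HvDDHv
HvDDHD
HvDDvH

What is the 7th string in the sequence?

HvDDDH

Continuing the enumeration 3 steps past HvDDvH: HvDDvH → HvDDvv → HvDDvD → (answer).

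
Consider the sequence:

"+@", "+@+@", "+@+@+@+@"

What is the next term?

Every step duplicates the string.
One more doubling of +@+@+@+@ gives the answer.

+@+@+@+@+@+@+@+@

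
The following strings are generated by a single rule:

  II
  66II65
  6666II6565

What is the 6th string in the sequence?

6666666666II6565656565

Every step adds 66 to the front and 65 to the end of the previous string.
From 6666II6565, 3 further steps: 6666II6565 → 666666II656565 → 66666666II65656565 → (answer).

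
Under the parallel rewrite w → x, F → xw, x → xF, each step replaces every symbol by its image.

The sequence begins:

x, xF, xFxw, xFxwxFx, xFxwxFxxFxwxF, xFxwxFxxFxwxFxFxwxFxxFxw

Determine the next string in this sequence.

xFxwxFxxFxwxFxFxwxFxxFxwxFxwxFxxFxwxFxFxwxFx

φ(xFxwxFxxFxwxFxFxwxFxxFxw) expands symbol-by-symbol to xF xw xF x xF xw xF xF xw xF x xF xw xF xw xF x xF xw xF xF xw xF x; joining the 24 pieces gives the next term.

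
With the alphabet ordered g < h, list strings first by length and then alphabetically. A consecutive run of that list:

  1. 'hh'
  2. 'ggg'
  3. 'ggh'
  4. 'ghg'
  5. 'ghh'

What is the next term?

Find the rightmost character of ghh below h, bump it to the next letter, and reset everything to its right to g.

hgg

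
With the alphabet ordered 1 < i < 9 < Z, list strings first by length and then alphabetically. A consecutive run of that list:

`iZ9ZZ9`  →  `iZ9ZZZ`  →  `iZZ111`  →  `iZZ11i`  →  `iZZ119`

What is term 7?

Continuing the enumeration 2 steps past iZZ119: iZZ119 → iZZ11Z → (answer).

iZZ1i1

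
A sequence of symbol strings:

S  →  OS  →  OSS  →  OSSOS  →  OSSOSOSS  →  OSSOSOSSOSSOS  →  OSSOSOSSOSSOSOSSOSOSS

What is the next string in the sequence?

Each term (from the third on) is the previous term followed by the one before it: term 3 = OS·S = OSS.
The next term joins OSSOSOSSOSSOSOSSOSOSS and OSSOSOSSOSSOS.

OSSOSOSSOSSOSOSSOSOSSOSSOSOSSOSSOS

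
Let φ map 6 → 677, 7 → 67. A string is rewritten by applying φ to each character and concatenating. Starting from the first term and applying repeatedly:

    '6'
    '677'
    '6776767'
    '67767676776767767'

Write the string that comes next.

67767676776767767677676767767677676767767

Applying the rule to each of the 17 symbols of 67767676776767767 gives the pieces 677 67 67 677 67 677 67 677 67 67 677 67 677 67 67 677 67, which concatenate to the answer.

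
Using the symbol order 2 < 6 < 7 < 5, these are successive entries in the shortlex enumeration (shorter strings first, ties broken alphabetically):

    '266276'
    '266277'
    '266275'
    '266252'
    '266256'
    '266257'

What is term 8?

Continuing the enumeration 2 steps past 266257: 266257 → 266255 → (answer).

266622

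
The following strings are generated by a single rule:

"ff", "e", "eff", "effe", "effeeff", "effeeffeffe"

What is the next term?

This is a Fibonacci-style word recurrence s(k) = s(k−1)·s(k−2): e.g. e·ff = eff.
The next term joins effeeffeffe and effeeff.

effeeffeffeeffeeff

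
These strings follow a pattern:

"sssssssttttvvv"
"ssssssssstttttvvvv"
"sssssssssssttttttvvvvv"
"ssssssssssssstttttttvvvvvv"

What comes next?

Reading off run lengths: s runs 7, 9, 11, 13; t runs 4, 5, 6, 7; v runs 3, 4, 5, 6 — each is linear in n, where the shown terms are n = 3, 4, 5, 6.
Setting n = 7 gives 15, 8, 7 characters in each block.

sssssssssssssssttttttttvvvvvvv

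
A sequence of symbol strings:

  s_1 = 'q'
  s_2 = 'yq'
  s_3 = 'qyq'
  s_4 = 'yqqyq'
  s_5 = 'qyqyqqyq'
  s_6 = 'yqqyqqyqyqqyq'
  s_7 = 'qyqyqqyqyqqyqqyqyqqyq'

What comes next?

This is a Fibonacci-style word recurrence s(k) = s(k−2)·s(k−1): e.g. q·yq = qyq.
Continuing: yqqyqqyqyqqyq · qyqyqqyqyqqyqqyqyqqyq gives term 8.

yqqyqqyqyqqyqqyqyqqyqyqqyqqyqyqqyq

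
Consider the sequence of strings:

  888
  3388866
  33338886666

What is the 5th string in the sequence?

3333333388866666666

Every step adds 33 to the front and 66 to the end of the previous string.
From 33338886666, 2 further steps: 33338886666 → 333333888666666 → (answer).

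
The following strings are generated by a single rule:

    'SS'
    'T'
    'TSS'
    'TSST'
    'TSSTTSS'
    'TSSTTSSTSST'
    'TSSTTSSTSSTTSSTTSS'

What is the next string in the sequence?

Each term (from the third on) is the previous term followed by the one before it: term 3 = T·SS = TSS.
Continuing: TSSTTSSTSSTTSSTTSS · TSSTTSSTSST gives term 8.

TSSTTSSTSSTTSSTTSSTSSTTSSTSST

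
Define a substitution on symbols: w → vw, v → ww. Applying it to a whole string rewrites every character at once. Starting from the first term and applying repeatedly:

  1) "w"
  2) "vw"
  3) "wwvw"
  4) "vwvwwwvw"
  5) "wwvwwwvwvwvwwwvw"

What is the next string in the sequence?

Rewriting the 16 symbols of wwvwwwvwvwvwwwvw one by one yields vw vw ww vw vw vw ww vw ww vw ww vw vw vw ww vw; concatenated:

vwvwwwvwvwvwwwvwwwvwwwvwvwvwwwvw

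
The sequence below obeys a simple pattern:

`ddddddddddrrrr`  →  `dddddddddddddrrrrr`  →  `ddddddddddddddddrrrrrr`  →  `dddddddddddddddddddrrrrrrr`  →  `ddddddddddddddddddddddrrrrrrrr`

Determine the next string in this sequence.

dddddddddddddddddddddddddrrrrrrrrr

Reading off run lengths: d runs 10, 13, 16, 19, 22; r runs 4, 5, 6, 7, 8 — each is linear in n, where the shown terms are n = 3, 4, 5, 6, 7.
Setting n = 8 gives 25, 9 characters in each block.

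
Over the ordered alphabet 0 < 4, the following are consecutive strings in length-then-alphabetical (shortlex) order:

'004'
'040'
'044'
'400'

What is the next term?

404

The successor of 400 increments the rightmost position that isn't already 4 and resets every position after it to 0.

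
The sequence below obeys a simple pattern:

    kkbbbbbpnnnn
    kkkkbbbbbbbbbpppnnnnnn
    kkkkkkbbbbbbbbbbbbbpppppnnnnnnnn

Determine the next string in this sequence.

Term n consists of 2n k's, followed by 4n+1 b's, followed by 2n-1 p's, followed by 2n+2 n's (n = 1, 2, …).
For the next term, n = 4, so the run lengths are 8, 17, 7, 10.

kkkkkkkkbbbbbbbbbbbbbbbbbpppppppnnnnnnnnnn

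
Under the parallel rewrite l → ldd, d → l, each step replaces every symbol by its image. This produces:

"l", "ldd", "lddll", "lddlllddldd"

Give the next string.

lddlllddlddlddlllddll

Apply φ to lddlllddldd symbol by symbol: l→ldd, d→l, d→l, l→ldd, l→ldd, l→ldd, d→l, d→l, l→ldd, d→l, d→l; joined: ldd l l ldd ldd ldd l l ldd l l.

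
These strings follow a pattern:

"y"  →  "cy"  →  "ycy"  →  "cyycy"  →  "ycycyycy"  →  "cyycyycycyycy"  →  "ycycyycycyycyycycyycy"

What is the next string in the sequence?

cyycyycycyycyycycyycycyycyycycyycy

This is a Fibonacci-style word recurrence s(k) = s(k−2)·s(k−1): e.g. y·cy = ycy.
So term 8 is cyycyycycyycy·ycycyycycyycyycycyycy.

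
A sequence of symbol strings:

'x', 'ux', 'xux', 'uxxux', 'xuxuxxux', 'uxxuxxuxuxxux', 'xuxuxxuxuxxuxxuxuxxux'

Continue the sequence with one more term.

uxxuxxuxuxxuxxuxuxxuxuxxuxxuxuxxux

This is a Fibonacci-style word recurrence s(k) = s(k−2)·s(k−1): e.g. x·ux = xux.
Continuing: uxxuxxuxuxxux · xuxuxxuxuxxuxxuxuxxux gives term 8.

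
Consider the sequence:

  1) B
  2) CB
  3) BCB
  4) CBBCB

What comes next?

This is a Fibonacci-style word recurrence s(k) = s(k−2)·s(k−1): e.g. B·CB = BCB.
The next term joins BCB and CBBCB.

BCBCBBCB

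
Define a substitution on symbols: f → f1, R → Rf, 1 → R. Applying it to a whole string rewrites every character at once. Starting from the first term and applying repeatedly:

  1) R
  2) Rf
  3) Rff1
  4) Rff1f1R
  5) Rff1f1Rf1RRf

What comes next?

Rff1f1Rf1RRff1RRfRff1

Expanding Rff1f1Rf1RRf: R→Rf, f→f1, f→f1, 1→R, f→f1, 1→R, R→Rf, f→f1, 1→R, R→Rf, R→Rf, f→f1. Concatenated: Rf f1 f1 R f1 R Rf f1 R Rf Rf f1.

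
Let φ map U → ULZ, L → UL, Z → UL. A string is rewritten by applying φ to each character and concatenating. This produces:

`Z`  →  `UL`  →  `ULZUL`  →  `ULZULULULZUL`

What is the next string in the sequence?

ULZULULULZULULZULULZULULULZUL

Expanding ULZULULULZUL: U→ULZ, L→UL, Z→UL, U→ULZ, L→UL, U→ULZ, L→UL, U→ULZ, L→UL, Z→UL, U→ULZ, L→UL. Concatenated: ULZ UL UL ULZ UL ULZ UL ULZ UL UL ULZ UL.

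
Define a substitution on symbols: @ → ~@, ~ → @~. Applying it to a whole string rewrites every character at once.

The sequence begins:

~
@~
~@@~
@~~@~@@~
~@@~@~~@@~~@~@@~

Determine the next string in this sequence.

@~~@~@@~~@@~@~~@~@@~@~~@@~~@~@@~

Replace each of the 16 characters of ~@@~@~~@@~~@~@@~ in place — @~ ~@ ~@ @~ ~@ @~ @~ ~@ ~@ @~ @~ ~@ @~ ~@ ~@ @~ — and concatenate.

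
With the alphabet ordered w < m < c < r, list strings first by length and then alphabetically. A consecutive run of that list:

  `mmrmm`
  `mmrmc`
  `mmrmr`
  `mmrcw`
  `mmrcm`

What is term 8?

Continuing the enumeration 3 steps past mmrcm: mmrcm → mmrcc → mmrcr → (answer).

mmrrw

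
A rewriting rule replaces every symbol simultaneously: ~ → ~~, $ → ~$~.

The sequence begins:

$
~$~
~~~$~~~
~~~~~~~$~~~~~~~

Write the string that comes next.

φ(~~~~~~~$~~~~~~~) expands symbol-by-symbol to ~~ ~~ ~~ ~~ ~~ ~~ ~~ ~$~ ~~ ~~ ~~ ~~ ~~ ~~ ~~; joining the 15 pieces gives the next term.

~~~~~~~~~~~~~~~$~~~~~~~~~~~~~~~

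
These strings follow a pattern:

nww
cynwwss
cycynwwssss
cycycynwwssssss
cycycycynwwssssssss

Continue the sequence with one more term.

Each term wraps the previous one in cy on the left and ss on the right.
Applying this once more to cycycycynwwssssssss:

cycycycycynwwssssssssss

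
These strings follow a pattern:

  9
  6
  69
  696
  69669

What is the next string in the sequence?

69669696

Each term (from the third on) is the previous term followed by the one before it: term 3 = 6·9 = 69.
The next term joins 69669 and 696.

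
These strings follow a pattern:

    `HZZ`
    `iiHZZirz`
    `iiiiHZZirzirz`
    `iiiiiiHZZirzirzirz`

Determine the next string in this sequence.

iiiiiiiiHZZirzirzirzirz

s(k+1) = ii·s(k)·irz, so each term gains ii as a prefix and irz as a suffix.
One more step from iiiiiiHZZirzirzirz gives the answer.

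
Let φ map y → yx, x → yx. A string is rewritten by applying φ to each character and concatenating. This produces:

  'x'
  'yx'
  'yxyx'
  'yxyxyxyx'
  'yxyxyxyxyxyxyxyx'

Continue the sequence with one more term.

yxyxyxyxyxyxyxyxyxyxyxyxyxyxyxyx

φ(yxyxyxyxyxyxyxyx) expands symbol-by-symbol to yx yx yx yx yx yx yx yx yx yx yx yx yx yx yx yx; joining the 16 pieces gives the next term.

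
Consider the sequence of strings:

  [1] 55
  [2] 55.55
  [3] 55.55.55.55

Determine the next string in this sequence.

55.55.55.55.55.55.55.55

s(k+1) = s(k)·.·s(k) — each term doubles the last with '.' between the halves.
So the next term is two copies of 55.55.55.55 with '.' between the halves.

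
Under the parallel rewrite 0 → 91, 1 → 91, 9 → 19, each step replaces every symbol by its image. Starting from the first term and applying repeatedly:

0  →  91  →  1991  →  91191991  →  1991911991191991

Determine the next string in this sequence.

Rewriting the 16 symbols of 1991911991191991 one by one yields 91 19 19 91 19 91 91 19 19 91 91 19 91 19 19 91; concatenated:

91191991199191191991911991191991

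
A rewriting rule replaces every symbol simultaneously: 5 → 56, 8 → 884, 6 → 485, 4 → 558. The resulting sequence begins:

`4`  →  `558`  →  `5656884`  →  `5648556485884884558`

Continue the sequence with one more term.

φ(5648556485884884558) expands symbol-by-symbol to 56 485 558 884 56 56 485 558 884 56 884 884 558 884 884 558 56 56 884; joining the 19 pieces gives the next term.

564855588845656485558884568848845588848845585656884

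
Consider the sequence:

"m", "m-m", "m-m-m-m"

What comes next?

m-m-m-m-m-m-m-m

Each string is two copies of the previous one joined by '-'.
One more doubling of m-m-m-m gives the answer.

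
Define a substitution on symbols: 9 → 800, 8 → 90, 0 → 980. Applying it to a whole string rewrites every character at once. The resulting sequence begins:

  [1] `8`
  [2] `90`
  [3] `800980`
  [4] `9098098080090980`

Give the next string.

φ(9098098080090980) expands symbol-by-symbol to 800 980 800 90 980 800 90 980 90 980 980 800 980 800 90 980; joining the 16 pieces gives the next term.

80098080090980800909809098098080098080090980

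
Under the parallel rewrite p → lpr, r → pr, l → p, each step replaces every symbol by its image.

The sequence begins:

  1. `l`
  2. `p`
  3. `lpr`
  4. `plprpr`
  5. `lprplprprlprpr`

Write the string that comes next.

plprprlprplprprlprprplprprlprpr

Replace each of the 14 characters of lprplprprlprpr in place — p lpr pr lpr p lpr pr lpr pr p lpr pr lpr pr — and concatenate.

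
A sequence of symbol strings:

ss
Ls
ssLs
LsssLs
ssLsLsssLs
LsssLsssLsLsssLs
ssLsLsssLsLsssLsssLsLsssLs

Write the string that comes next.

LsssLsssLsLsssLsssLsLsssLsLsssLsssLsLsssLs

From term 3 onward, concatenate the second-to-last term with the last: ss·Ls = ssLs, Ls·ssLs = LsssLs, …
The next term joins LsssLsssLsLsssLs and ssLsLsssLsLsssLsssLsLsssLs.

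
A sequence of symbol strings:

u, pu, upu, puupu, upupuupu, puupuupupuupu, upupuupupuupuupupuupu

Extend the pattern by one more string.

puupuupupuupuupupuupupuupuupupuupu

Each term (from the third on) is the two preceding terms concatenated in order: term 3 = u·pu = upu.
So term 8 is puupuupupuupu·upupuupupuupuupupuupu.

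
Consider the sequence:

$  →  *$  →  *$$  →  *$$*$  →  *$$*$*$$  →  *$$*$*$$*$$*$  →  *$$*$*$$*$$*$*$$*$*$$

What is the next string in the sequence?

This is a Fibonacci-style word recurrence s(k) = s(k−1)·s(k−2): e.g. *$·$ = *$$.
Continuing: *$$*$*$$*$$*$*$$*$*$$ · *$$*$*$$*$$*$ gives term 8.

*$$*$*$$*$$*$*$$*$*$$*$$*$*$$*$$*$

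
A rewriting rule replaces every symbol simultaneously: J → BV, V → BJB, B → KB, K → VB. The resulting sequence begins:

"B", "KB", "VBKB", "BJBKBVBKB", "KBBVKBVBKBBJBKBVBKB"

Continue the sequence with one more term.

Replace each of the 19 characters of KBBVKBVBKBBJBKBVBKB in place — VB KB KB BJB VB KB BJB KB VB KB KB BV KB VB KB BJB KB VB KB — and concatenate.

VBKBKBBJBVBKBBJBKBVBKBKBBVKBVBKBBJBKBVBKB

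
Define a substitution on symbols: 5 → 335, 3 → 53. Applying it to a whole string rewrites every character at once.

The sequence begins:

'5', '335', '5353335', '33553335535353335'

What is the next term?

Applying the rule to each of the 17 symbols of 33553335535353335 gives the pieces 53 53 335 335 53 53 53 335 335 53 335 53 335 53 53 53 335, which concatenate to the answer.

53533353355353533353355333553335535353335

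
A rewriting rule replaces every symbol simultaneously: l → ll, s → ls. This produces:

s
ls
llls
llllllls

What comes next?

Expanding llllllls: l→ll, l→ll, l→ll, l→ll, l→ll, l→ll, l→ll, s→ls. Concatenated: ll ll ll ll ll ll ll ls.

llllllllllllllls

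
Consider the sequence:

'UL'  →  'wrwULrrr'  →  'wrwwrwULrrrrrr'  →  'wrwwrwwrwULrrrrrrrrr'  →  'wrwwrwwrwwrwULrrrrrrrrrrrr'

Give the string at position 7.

wrwwrwwrwwrwwrwwrwULrrrrrrrrrrrrrrrrrr

s(k+1) = wrw·s(k)·rrr, so each term gains wrw as a prefix and rrr as a suffix.
From wrwwrwwrwwrwULrrrrrrrrrrrr, 2 further steps: wrwwrwwrwwrwULrrrrrrrrrrrr → wrwwrwwrwwrwwrwULrrrrrrrrrrrrrrr → (answer).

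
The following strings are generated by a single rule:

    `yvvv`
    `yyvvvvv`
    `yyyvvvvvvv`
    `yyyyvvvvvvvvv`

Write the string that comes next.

yyyyyvvvvvvvvvvv

The n-th term is n y's then 2n+1 v's (n = 1, 2, …).
At n = 5 the blocks have lengths 5, 11.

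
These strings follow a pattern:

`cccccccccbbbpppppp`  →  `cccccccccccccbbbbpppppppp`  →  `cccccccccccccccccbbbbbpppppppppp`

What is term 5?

Reading off run lengths: c runs 9, 13, 17; b runs 3, 4, 5; p runs 6, 8, 10 — each is linear in n, where the shown terms are n = 2, 3, 4.
At n = 6 the blocks have lengths 25, 7, 14.

cccccccccccccccccccccccccbbbbbbbpppppppppppppp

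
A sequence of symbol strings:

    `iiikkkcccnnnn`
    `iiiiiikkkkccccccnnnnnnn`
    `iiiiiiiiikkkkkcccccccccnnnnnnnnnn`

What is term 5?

Reading off run lengths: i runs 3, 6, 9; k runs 3, 4, 5; c runs 3, 6, 9; n runs 4, 7, 10 — each is linear in n (n = 1, 2, …).
Setting n = 5 gives 15, 7, 15, 16 characters in each block.

iiiiiiiiiiiiiiikkkkkkkcccccccccccccccnnnnnnnnnnnnnnnn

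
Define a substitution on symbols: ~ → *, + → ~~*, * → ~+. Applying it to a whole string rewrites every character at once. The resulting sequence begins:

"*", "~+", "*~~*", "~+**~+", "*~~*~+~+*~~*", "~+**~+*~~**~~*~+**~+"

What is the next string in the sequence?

Rewriting the 20 symbols of ~+**~+*~~**~~*~+**~+ one by one yields * ~~* ~+ ~+ * ~~* ~+ * * ~+ ~+ * * ~+ * ~~* ~+ ~+ * ~~*; concatenated:

*~~*~+~+*~~*~+**~+~+**~+*~~*~+~+*~~*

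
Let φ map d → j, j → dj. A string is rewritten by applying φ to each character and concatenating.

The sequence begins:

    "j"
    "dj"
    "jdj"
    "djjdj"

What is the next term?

Apply φ to djjdj symbol by symbol: d→j, j→dj, j→dj, d→j, j→dj; joined: j dj dj j dj.

jdjdjjdj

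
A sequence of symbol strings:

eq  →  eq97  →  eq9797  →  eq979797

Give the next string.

The strings grow by a fixed suffix 97 each time.
Applying this once more to eq979797:

eq97979797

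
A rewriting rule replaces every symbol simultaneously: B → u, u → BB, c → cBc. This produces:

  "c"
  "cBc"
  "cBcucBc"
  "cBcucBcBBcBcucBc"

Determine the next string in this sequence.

Rewriting the 16 symbols of cBcucBcBBcBcucBc one by one yields cBc u cBc BB cBc u cBc u u cBc u cBc BB cBc u cBc; concatenated:

cBcucBcBBcBcucBcuucBcucBcBBcBcucBc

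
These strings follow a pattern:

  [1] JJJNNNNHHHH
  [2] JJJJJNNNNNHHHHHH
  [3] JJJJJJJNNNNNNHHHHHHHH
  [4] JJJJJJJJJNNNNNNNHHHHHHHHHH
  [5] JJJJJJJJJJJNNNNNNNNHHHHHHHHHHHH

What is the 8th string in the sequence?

Reading off run lengths: J runs 3, 5, 7, 9, 11; N runs 4, 5, 6, 7, 8; H runs 4, 6, 8, 10, 12 — each is linear in n (n = 1, 2, …).
For term 8, n = 8, so the run lengths are 17, 11, 18.

JJJJJJJJJJJJJJJJJNNNNNNNNNNNHHHHHHHHHHHHHHHHHH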